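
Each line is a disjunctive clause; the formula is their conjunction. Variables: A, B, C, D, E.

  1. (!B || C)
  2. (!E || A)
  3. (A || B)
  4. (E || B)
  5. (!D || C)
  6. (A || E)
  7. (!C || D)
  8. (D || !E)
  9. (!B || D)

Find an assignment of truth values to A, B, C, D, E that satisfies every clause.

A=True, B=False, C=True, D=True, E=True

A occurs only positively in the remaining clauses — set A = True.
Set B = False and propagate.
  then E is forced to True.
  then D is forced to True.
  then C is forced to True.
Check each clause:
  1. (!B || C) — C is true.
  2. (A || !E) — A is true.
  3. (B || A) — A is true.
  4. (E || B) — E is true.
  5. (!D || C) — C is true.
  6. (A || E) — A is true.
  7. (D || !C) — D is true.
  8. (D || !E) — D is true.
  9. (D || !B) — D is true.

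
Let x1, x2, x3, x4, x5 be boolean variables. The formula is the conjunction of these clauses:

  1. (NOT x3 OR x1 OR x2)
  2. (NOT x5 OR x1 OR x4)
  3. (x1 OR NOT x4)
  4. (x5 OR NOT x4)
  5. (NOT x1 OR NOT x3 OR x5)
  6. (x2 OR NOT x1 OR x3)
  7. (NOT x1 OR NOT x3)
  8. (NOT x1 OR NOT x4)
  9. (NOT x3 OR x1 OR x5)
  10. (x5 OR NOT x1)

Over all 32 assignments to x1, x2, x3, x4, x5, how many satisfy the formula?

3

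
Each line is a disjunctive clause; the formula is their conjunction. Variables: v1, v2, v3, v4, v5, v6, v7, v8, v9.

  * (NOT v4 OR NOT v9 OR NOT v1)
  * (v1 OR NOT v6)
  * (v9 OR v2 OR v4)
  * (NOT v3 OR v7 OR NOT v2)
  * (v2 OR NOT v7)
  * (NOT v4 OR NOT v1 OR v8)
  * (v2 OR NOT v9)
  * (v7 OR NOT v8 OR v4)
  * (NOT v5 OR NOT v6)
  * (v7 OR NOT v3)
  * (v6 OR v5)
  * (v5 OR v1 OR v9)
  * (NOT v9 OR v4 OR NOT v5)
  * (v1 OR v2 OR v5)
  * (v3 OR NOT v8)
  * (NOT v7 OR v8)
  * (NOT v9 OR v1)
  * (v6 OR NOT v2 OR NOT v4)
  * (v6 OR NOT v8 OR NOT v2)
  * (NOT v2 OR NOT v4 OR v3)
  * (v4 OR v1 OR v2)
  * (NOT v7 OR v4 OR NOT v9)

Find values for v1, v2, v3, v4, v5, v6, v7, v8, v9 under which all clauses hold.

v1 = False  v2 = True  v3 = False  v4 = False  v5 = True  v6 = False  v7 = False  v8 = False  v9 = False

Try v1 = False.
  then v6 is forced to False.
  then v5 is forced to True.
  then v9 is forced to False.
Branch on v2: take v2 = True.
  then v4 is forced to False.
  then v8 is forced to False.
  then v7 is forced to False.
  then v3 is forced to False.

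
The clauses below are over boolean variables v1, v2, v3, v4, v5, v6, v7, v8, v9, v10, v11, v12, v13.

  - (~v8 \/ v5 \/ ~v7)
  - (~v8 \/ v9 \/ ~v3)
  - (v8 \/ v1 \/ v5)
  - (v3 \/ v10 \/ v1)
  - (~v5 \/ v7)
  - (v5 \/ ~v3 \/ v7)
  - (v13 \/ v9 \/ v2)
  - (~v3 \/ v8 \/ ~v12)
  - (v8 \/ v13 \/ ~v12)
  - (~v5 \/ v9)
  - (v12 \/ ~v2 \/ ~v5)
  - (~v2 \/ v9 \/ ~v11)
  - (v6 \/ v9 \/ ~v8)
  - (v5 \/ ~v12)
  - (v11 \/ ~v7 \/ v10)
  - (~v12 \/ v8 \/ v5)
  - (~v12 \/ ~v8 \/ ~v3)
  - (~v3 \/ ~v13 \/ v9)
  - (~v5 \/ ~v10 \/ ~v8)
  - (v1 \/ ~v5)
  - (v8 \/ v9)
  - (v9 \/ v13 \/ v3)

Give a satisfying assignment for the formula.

v1 occurs only positively in the remaining clauses — set v1 = True.
v9 occurs only positively in the remaining clauses — set v9 = True.
Set v2 = False and propagate.
The remaining clauses are satisfied by v3 = False, v4 = False, v5 = True, v6 = False, v7 = True, v8 = False, v10 = False, v11 = True, v12 = True, v13 = True.
Every clause has at least one true literal under this assignment.

v1 = T  v2 = F  v3 = F  v4 = F  v5 = T  v6 = F  v7 = T  v8 = F  v9 = T  v10 = F  v11 = T  v12 = T  v13 = T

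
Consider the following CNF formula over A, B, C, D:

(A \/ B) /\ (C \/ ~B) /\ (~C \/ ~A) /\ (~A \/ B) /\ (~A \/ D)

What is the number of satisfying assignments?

2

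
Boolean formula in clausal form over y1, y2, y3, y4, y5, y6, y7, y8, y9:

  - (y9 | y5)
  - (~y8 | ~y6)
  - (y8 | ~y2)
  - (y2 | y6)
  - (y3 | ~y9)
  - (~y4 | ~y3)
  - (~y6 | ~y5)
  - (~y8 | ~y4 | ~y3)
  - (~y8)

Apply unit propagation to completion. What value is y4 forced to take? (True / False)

False

(~y8) is a unit clause: y8 = False.
From (y8 | ~y2) and y8 = False: y2 = False.
In (y2 | y6), y2 is now false; y6 must hold, so y6 = True.
From (~y5 | ~y6) and y6 = True: y5 = False.
From (y9 | y5) and y5 = False: y9 = True.
In (~y9 | y3), ~y9 is now false; y3 must hold, so y3 = True.
In (~y3 | ~y4), ~y3 is now false; ~y4 must hold, so y4 = False.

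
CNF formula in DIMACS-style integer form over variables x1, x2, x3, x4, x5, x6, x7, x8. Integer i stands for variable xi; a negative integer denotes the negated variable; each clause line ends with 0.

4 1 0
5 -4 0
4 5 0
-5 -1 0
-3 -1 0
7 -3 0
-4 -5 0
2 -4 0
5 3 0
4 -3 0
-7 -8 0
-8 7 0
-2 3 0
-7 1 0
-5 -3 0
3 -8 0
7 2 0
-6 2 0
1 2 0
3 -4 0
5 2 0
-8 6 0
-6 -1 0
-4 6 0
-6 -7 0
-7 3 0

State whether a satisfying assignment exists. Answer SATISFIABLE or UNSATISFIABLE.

x3 = True:
  propagation gives x1=False, x4=True, x5=True; an empty clause results — contradiction.
x3 = False:
  propagation gives x5=True, x1=False, x4=True; an empty clause results — contradiction.
Every branch closes, so no satisfying assignment exists.

UNSATISFIABLE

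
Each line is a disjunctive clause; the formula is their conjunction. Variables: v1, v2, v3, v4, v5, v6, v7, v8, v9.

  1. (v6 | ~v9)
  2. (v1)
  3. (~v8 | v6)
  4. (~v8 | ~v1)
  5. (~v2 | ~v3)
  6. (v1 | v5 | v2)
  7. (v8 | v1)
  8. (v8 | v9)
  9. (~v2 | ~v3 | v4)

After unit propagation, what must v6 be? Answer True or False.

(v1) is a unit clause: v1 = True.
(~v8 | ~v1): since v1 = True, the clause reduces to (~v8). v8 = False.
(v8 | v9) with v8 = False leaves only v9, so v9 = True.
In (~v9 | v6), ~v9 is now false; v6 must hold, so v6 = True.

True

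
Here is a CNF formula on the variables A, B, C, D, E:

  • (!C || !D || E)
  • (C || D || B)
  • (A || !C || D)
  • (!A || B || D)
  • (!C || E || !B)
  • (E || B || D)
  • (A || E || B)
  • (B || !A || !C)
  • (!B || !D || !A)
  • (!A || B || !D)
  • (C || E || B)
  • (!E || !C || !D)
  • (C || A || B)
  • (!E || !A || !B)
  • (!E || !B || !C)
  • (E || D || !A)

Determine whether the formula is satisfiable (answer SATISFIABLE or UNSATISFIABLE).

SATISFIABLE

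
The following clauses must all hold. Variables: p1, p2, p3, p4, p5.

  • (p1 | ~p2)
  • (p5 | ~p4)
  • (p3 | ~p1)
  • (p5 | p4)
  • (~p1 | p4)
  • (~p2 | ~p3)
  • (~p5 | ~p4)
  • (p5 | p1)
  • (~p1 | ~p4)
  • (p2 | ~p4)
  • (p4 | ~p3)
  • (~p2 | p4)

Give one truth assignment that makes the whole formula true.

p1 = F, p2 = F, p3 = F, p4 = F, p5 = T

Try p1 = False.
  then p2 is forced to False.
  then p5 is forced to True.
  then p4 is forced to False.
  then p3 is forced to False.
Every clause has at least one true literal under this assignment.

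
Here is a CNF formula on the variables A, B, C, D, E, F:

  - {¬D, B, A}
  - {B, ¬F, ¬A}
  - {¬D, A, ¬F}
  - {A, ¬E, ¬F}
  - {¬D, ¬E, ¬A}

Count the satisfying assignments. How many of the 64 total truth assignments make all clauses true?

34

Case analysis on A and D:
  A=1, D=1: C free; 3 ways for (B,E,F) × 2^1 = 6.
  A=1, D=0: C, E free; 3 ways for (B,F) × 2^2 = 12.
  A=0, D=1: remaining (B,C,E,F) ∈ {(1,0,0,0); (1,0,1,0); (1,1,0,0); (1,1,1,0)} — 4.
  A=0, D=0: B, C free; 3 ways for (E,F) × 2^2 = 12.
Total: 6 + 12 + 4 + 12 = 34.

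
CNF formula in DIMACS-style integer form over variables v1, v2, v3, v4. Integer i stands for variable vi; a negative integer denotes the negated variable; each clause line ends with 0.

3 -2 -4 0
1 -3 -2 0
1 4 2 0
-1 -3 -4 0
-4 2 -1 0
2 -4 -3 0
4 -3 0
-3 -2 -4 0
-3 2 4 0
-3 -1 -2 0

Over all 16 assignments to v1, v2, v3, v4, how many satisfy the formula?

4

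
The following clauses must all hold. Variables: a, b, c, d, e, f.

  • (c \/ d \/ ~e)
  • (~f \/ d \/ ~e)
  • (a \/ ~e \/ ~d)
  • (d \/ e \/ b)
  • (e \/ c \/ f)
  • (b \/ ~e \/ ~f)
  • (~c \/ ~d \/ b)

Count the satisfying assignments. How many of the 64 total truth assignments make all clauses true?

23

Split on e, then d.
  e=T, d=T: 5 of the 16 assignments to (a,b,c,f) work.
  e=T, d=F: remaining (a,b,c,f) ∈ {(F,F,T,F); (F,T,T,F); (T,F,T,F); (T,T,T,F)} — 4.
  e=F, d=T: a free; 4 ways for (b,c,f) × 2^1 = 8.
  e=F, d=F: a free; 3 ways for (b,c,f) × 2^1 = 6.
Total: 5 + 4 + 8 + 6 = 23.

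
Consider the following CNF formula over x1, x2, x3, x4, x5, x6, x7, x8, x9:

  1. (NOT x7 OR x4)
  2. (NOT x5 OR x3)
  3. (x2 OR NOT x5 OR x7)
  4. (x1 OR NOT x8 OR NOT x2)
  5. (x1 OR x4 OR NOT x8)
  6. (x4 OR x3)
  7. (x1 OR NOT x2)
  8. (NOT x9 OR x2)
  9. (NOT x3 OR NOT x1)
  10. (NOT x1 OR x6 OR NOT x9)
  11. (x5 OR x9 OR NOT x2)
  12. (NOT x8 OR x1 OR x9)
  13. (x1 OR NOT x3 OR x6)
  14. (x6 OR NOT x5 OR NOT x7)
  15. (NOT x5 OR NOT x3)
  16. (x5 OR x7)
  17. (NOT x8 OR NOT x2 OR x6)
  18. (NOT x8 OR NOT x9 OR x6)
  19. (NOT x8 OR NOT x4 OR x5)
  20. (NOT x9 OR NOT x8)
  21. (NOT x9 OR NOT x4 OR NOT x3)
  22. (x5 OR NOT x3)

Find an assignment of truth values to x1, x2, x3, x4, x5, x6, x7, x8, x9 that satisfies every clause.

x8 occurs only negated in the remaining clauses — set x8 = False.
Set x1 = True and propagate.
  then x3 is forced to False.
  then x5 is forced to False.
  then x4 is forced to True.
  then x7 is forced to True.
Set x2 = False and propagate.
  then x9 is forced to False.
x6 is now unconstrained; take x6 = False.

x1 = 1, x2 = 0, x3 = 0, x4 = 1, x5 = 0, x6 = 0, x7 = 1, x8 = 0, x9 = 0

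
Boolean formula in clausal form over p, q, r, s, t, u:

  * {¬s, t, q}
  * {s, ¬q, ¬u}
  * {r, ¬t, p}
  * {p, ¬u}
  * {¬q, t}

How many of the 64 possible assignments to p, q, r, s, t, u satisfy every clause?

Case analysis on q and t:
  q=T, t=T: 8 of the 16 assignments to (p,r,s,u) work.
  q=T, t=F: a clause becomes empty — 0.
  q=F, t=T: s free; 5 ways for (p,r,u) × 2^1 = 10.
  q=F, t=F: r free; 3 ways for (p,s,u) × 2^1 = 6.
Total: 8 + 0 + 10 + 6 = 24.

24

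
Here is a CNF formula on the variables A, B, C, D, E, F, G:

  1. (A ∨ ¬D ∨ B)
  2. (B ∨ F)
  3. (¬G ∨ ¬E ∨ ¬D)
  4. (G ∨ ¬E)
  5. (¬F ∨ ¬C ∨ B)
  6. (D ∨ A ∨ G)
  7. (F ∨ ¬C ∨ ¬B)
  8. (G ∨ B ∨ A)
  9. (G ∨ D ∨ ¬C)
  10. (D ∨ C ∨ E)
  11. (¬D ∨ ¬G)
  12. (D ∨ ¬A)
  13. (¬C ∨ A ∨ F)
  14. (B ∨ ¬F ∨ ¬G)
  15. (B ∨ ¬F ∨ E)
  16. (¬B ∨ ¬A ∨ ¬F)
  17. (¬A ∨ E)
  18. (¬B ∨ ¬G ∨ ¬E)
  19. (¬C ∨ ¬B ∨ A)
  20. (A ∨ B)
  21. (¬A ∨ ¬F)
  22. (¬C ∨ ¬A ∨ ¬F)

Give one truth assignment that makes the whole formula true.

A=False, B=True, C=False, D=True, E=False, F=False, G=False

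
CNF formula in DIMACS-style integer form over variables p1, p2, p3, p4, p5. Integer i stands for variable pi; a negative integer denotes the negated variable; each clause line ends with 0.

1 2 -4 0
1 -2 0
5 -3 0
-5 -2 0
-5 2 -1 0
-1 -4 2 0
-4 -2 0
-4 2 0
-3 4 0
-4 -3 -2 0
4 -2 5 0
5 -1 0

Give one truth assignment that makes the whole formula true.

Pure literal: p3 appears only negated; assign p3 = False.
Try p1 = False.
  then p2 is forced to False.
  then p4 is forced to False.
p5 is now unconstrained; take p5 = True.

p1 = F, p2 = F, p3 = F, p4 = F, p5 = T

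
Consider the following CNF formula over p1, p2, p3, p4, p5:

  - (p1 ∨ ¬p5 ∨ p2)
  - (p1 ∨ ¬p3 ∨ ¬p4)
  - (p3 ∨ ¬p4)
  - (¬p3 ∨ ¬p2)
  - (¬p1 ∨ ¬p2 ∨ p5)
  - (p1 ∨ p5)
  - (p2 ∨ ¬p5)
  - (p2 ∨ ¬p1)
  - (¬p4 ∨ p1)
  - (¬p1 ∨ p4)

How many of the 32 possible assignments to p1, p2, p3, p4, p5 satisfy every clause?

1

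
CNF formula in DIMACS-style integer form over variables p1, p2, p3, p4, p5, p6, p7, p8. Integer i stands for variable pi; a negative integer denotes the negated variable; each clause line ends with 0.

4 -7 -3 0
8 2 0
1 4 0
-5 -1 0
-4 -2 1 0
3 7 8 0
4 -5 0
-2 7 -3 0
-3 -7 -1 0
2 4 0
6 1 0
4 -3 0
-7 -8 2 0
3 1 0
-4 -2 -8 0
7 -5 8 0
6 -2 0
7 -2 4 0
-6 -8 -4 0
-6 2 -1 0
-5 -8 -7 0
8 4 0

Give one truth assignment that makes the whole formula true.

p1=True, p2=False, p3=False, p4=True, p5=False, p6=False, p7=False, p8=True

Check each clause:
  1. (~p3 \/ ~p7 \/ p4) — ~p7 is true.
  2. (p8 \/ p2) — p8 is true.
  3. (p1 \/ p4) — p1 is true.
  4. (~p1 \/ ~p5) — ~p5 is true.
  5. (~p2 \/ p1 \/ ~p4) — p1 is true.
  6. (p8 \/ p7 \/ p3) — p8 is true.
  7. (~p5 \/ p4) — ~p5 is true.
  8. (p7 \/ ~p3 \/ ~p2) — ~p3 is true.
  9. (~p3 \/ ~p1 \/ ~p7) — ~p7 is true.
  10. (p2 \/ p4) — p4 is true.
  11. (p6 \/ p1) — p1 is true.
  12. (p4 \/ ~p3) — p4 is true.
  13. (p2 \/ ~p8 \/ ~p7) — ~p7 is true.
  14. (p1 \/ p3) — p1 is true.
  15. (~p4 \/ ~p8 \/ ~p2) — ~p2 is true.
  16. (~p5 \/ p7 \/ p8) — p8 is true.
  17. (~p2 \/ p6) — ~p2 is true.
  18. (~p2 \/ p4 \/ p7) — p4 is true.
  19. (~p8 \/ ~p4 \/ ~p6) — ~p6 is true.
  20. (~p1 \/ p2 \/ ~p6) — ~p6 is true.
  21. (~p7 \/ ~p8 \/ ~p5) — ~p7 is true.
  22. (p4 \/ p8) — p8 is true.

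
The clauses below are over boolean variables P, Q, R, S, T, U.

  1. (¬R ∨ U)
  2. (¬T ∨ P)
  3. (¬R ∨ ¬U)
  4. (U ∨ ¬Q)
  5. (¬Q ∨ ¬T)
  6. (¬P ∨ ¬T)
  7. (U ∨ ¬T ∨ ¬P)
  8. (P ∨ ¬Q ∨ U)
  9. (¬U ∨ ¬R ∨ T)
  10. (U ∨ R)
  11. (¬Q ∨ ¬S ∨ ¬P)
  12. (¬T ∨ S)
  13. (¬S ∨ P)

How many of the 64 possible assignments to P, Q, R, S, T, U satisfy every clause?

Satisfying assignments:
  P=F Q=F R=F S=F T=F U=T
  P=F Q=T R=F S=F T=F U=T
  P=T Q=F R=F S=F T=F U=T
  P=T Q=F R=F S=T T=F U=T
  P=T Q=T R=F S=F T=F U=T
That's 5 in total.

5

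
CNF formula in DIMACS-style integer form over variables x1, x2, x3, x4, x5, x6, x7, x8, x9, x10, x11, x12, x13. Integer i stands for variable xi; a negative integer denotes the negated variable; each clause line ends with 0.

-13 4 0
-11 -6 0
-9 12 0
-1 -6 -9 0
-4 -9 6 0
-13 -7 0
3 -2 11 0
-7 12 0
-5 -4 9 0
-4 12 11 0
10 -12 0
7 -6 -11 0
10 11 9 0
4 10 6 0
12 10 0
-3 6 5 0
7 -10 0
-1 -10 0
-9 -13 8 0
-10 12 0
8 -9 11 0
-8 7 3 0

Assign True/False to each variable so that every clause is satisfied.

x1 = False, x2 = False, x3 = False, x4 = True, x5 = True, x6 = True, x7 = True, x8 = True, x9 = True, x10 = True, x11 = False, x12 = True, x13 = False

Check each clause:
  1. {x4, ¬x13} — ¬x13 is true.
  2. {¬x6, ¬x11} — ¬x11 is true.
  3. {¬x9, x12} — x12 is true.
  4. {¬x6, ¬x9, ¬x1} — ¬x1 is true.
  5. {x6, ¬x4, ¬x9} — x6 is true.
  6. {¬x13, ¬x7} — ¬x13 is true.
  7. {¬x2, x11, x3} — ¬x2 is true.
  8. {¬x7, x12} — x12 is true.
  9. {¬x5, ¬x4, x9} — x9 is true.
  10. {¬x4, x12, x11} — x12 is true.
  11. {x10, ¬x12} — x10 is true.
  12. {¬x6, ¬x11, x7} — ¬x11 is true.
  13. {x11, x10, x9} — x9 is true.
  14. {x6, x4, x10} — x10 is true.
  15. {x10, x12} — x10 is true.
  16. {¬x3, x5, x6} — x5 is true.
  17. {x7, ¬x10} — x7 is true.
  18. {¬x1, ¬x10} — ¬x1 is true.
  19. {x8, ¬x13, ¬x9} — x8 is true.
  20. {x12, ¬x10} — x12 is true.
  21. {¬x9, x8, x11} — x8 is true.
  22. {x7, x3, ¬x8} — x7 is true.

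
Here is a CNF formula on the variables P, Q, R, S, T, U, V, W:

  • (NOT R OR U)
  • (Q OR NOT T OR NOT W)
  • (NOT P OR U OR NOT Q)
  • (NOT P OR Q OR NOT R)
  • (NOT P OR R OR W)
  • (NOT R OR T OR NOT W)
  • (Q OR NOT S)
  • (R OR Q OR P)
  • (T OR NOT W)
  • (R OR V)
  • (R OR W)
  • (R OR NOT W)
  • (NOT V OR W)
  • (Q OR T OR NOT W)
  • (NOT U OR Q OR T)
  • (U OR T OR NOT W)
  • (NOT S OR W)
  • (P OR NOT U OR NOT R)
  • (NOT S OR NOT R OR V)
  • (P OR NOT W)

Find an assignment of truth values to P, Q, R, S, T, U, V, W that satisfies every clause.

P = 1, Q = 1, R = 1, S = 0, T = 0, U = 1, V = 0, W = 0

S occurs only negated in the remaining clauses — set S = False.
Set P = True and propagate.
Try Q = True.
  then U is forced to True.
Set R = True and propagate.
For the remaining variables, T = False, V = False, W = False works.
Every clause has at least one true literal under this assignment.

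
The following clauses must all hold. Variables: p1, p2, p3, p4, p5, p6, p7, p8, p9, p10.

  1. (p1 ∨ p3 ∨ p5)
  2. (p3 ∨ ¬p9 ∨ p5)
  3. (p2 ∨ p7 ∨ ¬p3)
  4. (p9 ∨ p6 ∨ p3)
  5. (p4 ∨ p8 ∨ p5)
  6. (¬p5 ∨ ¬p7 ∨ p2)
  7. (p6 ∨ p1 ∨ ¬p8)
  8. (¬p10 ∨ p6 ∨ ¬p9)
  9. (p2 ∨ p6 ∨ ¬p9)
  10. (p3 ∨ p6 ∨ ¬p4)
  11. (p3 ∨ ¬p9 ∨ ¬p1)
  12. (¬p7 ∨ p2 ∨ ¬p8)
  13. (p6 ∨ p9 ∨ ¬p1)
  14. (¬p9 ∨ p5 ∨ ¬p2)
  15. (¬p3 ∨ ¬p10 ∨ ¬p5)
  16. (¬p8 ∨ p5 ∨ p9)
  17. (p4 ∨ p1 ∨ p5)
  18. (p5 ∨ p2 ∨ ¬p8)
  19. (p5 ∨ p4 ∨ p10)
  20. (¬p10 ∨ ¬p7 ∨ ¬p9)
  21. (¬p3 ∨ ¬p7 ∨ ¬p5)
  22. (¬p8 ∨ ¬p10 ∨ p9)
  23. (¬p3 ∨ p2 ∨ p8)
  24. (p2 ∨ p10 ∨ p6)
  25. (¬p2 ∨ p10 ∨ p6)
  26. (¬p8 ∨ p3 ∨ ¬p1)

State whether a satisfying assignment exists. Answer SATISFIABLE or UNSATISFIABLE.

p6 occurs only positively in the remaining clauses — set p6 = True.
Set p1 = False and propagate.
Set p2 = True and propagate.
Branch on p3: take p3 = False.
  then p5 is forced to True.
For the remaining variables, p4 = True, p7 = True, p8 = False, p9 = True, p10 = False works.
So p1 = False, p2 = True, p3 = False, p4 = True, p5 = True, p6 = True, p7 = True, p8 = False, p9 = True, p10 = False is a satisfying assignment.

SATISFIABLE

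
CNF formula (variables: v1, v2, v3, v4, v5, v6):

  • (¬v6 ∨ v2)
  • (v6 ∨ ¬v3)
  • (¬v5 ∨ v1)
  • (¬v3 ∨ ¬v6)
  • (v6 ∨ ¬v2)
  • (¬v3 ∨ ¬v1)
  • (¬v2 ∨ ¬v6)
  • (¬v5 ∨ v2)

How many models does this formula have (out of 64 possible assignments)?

4

The models are:
  v1=F v2=F v3=F v4=F v5=F v6=F
  v1=F v2=F v3=F v4=T v5=F v6=F
  v1=T v2=F v3=F v4=F v5=F v6=F
  v1=T v2=F v3=F v4=T v5=F v6=F
Count: 4.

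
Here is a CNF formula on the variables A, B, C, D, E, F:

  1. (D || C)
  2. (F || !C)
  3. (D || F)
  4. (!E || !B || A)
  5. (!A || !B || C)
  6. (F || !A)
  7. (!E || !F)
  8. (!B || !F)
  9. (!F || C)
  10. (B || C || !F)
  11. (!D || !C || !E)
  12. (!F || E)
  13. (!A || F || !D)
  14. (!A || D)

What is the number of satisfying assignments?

3

The models are:
  A=0 B=0 C=0 D=1 E=0 F=0
  A=0 B=0 C=0 D=1 E=1 F=0
  A=0 B=1 C=0 D=1 E=0 F=0
That's 3 in total.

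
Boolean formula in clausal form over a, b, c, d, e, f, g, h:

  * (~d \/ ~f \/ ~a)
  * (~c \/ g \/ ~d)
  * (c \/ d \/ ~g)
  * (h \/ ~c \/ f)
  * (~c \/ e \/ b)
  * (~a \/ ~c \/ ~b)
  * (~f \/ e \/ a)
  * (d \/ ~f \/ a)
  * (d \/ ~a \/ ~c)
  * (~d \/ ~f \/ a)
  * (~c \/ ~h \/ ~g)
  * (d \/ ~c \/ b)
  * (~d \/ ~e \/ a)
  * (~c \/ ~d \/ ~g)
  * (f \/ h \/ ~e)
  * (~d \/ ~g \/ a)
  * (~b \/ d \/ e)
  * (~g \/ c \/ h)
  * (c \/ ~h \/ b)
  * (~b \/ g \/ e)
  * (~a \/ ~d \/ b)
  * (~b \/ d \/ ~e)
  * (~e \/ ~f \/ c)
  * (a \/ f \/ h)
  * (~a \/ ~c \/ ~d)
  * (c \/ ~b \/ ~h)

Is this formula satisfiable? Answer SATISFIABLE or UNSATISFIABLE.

Set a = True and propagate.
For the remaining variables, b = False, c = False, d = False, e = False, f = True, g = False, h = False works.
So a=True, b=False, c=False, d=False, e=False, f=True, g=False, h=False is a satisfying assignment.

SATISFIABLE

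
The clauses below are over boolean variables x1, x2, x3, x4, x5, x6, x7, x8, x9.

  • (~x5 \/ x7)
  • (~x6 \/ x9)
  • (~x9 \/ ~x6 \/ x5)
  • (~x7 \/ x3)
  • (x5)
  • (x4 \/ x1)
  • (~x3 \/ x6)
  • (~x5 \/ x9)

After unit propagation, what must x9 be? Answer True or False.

True

(x5) stands alone — x5 = True.
(x7 \/ ~x5) with x5 = True leaves only x7, so x7 = True.
(x3 \/ ~x7) with x7 = True leaves only x3, so x3 = True.
From (~x3 \/ x6) and x3 = True: x6 = True.
From (x9 \/ ~x6) and x6 = True: x9 = True.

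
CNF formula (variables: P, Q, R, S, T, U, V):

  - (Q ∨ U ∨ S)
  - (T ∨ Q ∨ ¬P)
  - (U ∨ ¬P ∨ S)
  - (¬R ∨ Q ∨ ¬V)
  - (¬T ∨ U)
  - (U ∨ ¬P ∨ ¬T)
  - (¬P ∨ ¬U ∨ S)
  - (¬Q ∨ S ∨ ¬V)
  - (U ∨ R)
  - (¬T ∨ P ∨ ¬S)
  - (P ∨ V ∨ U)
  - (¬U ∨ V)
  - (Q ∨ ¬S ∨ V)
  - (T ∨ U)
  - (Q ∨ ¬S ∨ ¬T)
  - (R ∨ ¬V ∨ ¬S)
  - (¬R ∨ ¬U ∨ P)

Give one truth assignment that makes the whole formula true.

P=0, Q=0, R=0, S=0, T=1, U=1, V=1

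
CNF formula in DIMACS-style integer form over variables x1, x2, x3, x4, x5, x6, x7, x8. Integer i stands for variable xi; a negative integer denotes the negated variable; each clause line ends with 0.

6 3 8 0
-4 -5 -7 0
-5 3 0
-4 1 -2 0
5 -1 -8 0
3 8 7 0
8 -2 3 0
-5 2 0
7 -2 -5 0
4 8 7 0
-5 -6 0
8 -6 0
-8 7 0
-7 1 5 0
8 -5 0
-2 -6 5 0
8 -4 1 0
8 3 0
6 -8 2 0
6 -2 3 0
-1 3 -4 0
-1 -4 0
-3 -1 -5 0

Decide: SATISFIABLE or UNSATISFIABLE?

Try x1 = True.
  then x4 is forced to False.
The remaining clauses are satisfied by x2 = True, x3 = True, x5 = False, x6 = False, x7 = True, x8 = False.
Every clause has at least one true literal under this assignment.
So x1 = T, x2 = T, x3 = T, x4 = F, x5 = F, x6 = F, x7 = T, x8 = F is a satisfying assignment.

SATISFIABLE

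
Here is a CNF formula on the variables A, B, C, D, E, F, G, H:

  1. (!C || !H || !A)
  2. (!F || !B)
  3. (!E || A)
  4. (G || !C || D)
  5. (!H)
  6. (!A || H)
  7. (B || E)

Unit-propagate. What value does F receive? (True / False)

False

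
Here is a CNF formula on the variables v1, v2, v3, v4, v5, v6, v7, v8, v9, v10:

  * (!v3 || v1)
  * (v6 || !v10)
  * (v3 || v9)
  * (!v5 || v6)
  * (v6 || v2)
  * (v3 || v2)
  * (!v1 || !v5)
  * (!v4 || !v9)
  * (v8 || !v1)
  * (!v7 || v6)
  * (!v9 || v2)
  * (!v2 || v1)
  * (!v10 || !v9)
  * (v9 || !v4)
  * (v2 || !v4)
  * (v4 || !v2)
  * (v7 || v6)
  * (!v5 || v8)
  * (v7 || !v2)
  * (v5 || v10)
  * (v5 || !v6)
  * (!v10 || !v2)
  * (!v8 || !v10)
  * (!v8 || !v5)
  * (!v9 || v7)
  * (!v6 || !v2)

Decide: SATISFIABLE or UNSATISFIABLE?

UNSATISFIABLE

v2 = True:
  propagation gives v1=True, v5=False, v8=True, v4=True; an empty clause results — contradiction.
v2 = False:
  propagation gives v6=True, v3=True, v1=True, v5=False; an empty clause results — contradiction.
Every branch closes, so no satisfying assignment exists.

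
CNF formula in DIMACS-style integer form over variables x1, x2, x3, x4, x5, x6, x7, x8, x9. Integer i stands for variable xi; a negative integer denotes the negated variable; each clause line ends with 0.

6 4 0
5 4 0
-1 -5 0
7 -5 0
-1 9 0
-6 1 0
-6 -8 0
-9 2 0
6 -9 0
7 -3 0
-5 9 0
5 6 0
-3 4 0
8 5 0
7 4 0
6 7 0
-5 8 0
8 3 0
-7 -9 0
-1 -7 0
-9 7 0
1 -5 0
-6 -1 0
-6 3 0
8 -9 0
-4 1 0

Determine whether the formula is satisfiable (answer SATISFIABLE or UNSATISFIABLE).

UNSATISFIABLE

x5 = True:
  propagation gives x1=False; an empty clause results — contradiction.
x5 = False:
  propagation gives x4=True, x6=True, x1=True; an empty clause results — contradiction.
Every branch closes, so no satisfying assignment exists.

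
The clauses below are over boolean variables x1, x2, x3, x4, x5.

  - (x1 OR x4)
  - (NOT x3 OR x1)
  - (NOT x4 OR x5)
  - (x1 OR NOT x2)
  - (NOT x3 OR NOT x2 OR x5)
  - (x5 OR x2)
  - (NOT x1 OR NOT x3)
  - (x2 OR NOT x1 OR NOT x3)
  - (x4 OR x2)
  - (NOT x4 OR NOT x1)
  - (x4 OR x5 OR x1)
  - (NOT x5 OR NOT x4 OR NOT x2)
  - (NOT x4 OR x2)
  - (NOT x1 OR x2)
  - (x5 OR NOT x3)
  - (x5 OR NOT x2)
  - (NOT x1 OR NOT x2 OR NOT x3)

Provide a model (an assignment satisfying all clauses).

x1 = True, x2 = True, x3 = False, x4 = False, x5 = True

x3 occurs only negated in the remaining clauses — set x3 = False.
Branch on x1: take x1 = True.
  then x4 is forced to False.
  then x2 is forced to True.
  then x5 is forced to True.
Every clause has at least one true literal under this assignment.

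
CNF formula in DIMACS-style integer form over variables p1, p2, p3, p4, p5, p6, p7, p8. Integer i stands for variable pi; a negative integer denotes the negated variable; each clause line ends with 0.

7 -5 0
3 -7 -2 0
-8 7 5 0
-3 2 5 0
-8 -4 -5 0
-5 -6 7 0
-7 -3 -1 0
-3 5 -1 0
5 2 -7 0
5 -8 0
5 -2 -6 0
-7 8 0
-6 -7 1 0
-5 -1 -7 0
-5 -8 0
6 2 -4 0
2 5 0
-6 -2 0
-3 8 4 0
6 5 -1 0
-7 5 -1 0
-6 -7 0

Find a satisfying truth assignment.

p1=F  p2=T  p3=F  p4=T  p5=F  p6=F  p7=F  p8=F

Branch on p1: take p1 = False.
Branch on p2: take p2 = True.
  then p6 is forced to False.
Try p3 = False.
  then p7 is forced to False.
  then p5 is forced to False.
  then p8 is forced to False.
p4 is now unconstrained; take p4 = True.
Every clause has at least one true literal under this assignment.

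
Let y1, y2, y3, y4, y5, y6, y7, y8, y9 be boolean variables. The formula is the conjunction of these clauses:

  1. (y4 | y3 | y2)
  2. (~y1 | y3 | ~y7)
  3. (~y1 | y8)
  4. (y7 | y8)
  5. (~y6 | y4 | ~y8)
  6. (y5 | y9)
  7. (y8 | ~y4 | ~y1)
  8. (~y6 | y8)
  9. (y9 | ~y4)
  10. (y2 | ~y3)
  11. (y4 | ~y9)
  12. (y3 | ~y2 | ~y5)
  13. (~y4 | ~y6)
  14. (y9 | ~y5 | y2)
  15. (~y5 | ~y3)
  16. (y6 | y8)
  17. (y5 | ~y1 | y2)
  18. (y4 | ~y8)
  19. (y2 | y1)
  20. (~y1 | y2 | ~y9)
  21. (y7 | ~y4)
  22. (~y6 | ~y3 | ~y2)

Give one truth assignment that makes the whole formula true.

y1 = F, y2 = T, y3 = T, y4 = T, y5 = F, y6 = F, y7 = T, y8 = T, y9 = T

Check each clause:
  1. (y3 | y2 | y4) — y2 is true.
  2. (~y7 | ~y1 | y3) — y3 is true.
  3. (~y1 | y8) — y8 is true.
  4. (y8 | y7) — y8 is true.
  5. (~y8 | ~y6 | y4) — ~y6 is true.
  6. (y9 | y5) — y9 is true.
  7. (y8 | ~y4 | ~y1) — y8 is true.
  8. (~y6 | y8) — y8 is true.
  9. (~y4 | y9) — y9 is true.
  10. (~y3 | y2) — y2 is true.
  11. (~y9 | y4) — y4 is true.
  12. (~y2 | y3 | ~y5) — y3 is true.
  13. (~y6 | ~y4) — ~y6 is true.
  14. (~y5 | y2 | y9) — y9 is true.
  15. (~y3 | ~y5) — ~y5 is true.
  16. (y6 | y8) — y8 is true.
  17. (y5 | ~y1 | y2) — y2 is true.
  18. (y4 | ~y8) — y4 is true.
  19. (y1 | y2) — y2 is true.
  20. (~y1 | ~y9 | y2) — y2 is true.
  21. (~y4 | y7) — y7 is true.
  22. (~y3 | ~y6 | ~y2) — ~y6 is true.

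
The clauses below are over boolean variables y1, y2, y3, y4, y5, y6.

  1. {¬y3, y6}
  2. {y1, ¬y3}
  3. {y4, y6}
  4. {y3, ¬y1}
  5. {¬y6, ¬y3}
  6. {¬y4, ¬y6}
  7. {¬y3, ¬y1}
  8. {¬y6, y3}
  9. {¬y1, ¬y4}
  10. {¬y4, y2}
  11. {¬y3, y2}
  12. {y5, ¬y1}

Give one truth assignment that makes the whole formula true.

y1=F  y2=T  y3=F  y4=T  y5=F  y6=F

Pure literal: y2 appears only positively; assign y2 = True.
Branch on y1: take y1 = False.
  then y3 is forced to False.
  then y6 is forced to False.
  then y4 is forced to True.
y5 is now unconstrained; take y5 = False.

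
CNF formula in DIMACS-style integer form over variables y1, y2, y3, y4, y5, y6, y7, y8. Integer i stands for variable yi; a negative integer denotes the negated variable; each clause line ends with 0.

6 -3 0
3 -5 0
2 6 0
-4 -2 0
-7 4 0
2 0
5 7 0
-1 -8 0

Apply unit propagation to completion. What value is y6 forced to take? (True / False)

(y2) is a unit clause: y2 = True.
In (~y4 | ~y2), ~y2 is now false; ~y4 must hold, so y4 = False.
In (~y7 | y4), y4 is now false; ~y7 must hold, so y7 = False.
In (y5 | y7), y7 is now false; y5 must hold, so y5 = True.
(y3 | ~y5) with y5 = True leaves only y3, so y3 = True.
(~y3 | y6) with y3 = True leaves only y6, so y6 = True.

True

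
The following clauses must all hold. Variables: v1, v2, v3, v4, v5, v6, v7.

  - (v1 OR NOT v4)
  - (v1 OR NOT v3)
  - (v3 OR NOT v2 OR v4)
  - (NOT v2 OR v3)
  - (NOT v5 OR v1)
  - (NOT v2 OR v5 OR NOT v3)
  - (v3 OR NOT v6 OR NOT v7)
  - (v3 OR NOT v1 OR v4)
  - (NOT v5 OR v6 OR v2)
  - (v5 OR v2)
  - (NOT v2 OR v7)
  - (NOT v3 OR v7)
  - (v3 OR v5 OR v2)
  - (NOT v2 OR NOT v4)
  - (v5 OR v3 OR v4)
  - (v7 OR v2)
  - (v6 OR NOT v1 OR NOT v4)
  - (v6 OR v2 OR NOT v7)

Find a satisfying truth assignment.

v1 = True, v2 = False, v3 = True, v4 = False, v5 = True, v6 = True, v7 = True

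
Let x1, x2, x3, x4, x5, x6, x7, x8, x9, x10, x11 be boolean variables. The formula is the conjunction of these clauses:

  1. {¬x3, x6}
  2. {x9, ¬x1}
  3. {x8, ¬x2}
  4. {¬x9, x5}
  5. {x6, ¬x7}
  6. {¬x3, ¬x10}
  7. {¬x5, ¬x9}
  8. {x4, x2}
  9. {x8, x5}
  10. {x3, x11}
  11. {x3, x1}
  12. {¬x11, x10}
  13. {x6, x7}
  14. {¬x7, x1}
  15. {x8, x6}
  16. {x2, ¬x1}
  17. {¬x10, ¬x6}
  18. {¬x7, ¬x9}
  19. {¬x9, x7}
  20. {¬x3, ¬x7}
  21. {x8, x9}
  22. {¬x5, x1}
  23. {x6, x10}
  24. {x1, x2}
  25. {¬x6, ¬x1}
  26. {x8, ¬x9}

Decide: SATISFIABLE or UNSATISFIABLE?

SATISFIABLE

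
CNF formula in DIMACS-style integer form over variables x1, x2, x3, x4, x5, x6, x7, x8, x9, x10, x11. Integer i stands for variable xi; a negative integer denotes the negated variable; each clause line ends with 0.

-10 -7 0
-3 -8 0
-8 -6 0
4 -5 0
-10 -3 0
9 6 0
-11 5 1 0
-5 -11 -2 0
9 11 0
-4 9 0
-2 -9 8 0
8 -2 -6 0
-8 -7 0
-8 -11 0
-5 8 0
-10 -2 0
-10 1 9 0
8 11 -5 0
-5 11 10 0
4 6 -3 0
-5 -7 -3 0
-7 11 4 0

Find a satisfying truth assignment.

x1 = True, x2 = False, x3 = False, x4 = True, x5 = False, x6 = False, x7 = False, x8 = True, x9 = True, x10 = False, x11 = False

x1 occurs only positively in the remaining clauses — set x1 = True.
Pure literal: x2 appears only negated; assign x2 = False.
Branch on x3: take x3 = False.
Branch on x4: take x4 = True.
  then x9 is forced to True.
The remaining clauses are satisfied by x5 = False, x6 = False, x7 = False, x8 = True, x10 = False, x11 = False.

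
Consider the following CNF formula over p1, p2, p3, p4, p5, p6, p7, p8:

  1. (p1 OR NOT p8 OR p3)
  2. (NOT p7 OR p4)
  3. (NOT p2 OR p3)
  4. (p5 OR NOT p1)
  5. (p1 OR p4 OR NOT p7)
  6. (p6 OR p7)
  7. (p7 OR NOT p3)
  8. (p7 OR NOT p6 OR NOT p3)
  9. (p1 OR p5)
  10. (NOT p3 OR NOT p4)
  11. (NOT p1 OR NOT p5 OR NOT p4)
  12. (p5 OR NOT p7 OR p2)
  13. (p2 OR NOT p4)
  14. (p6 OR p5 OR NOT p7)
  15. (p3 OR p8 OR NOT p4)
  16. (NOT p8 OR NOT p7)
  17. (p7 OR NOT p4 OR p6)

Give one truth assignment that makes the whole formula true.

p1=True, p2=False, p3=False, p4=False, p5=True, p6=True, p7=False, p8=True

Check each clause:
  1. (NOT p8 OR p3 OR p1) — p1 is true.
  2. (p4 OR NOT p7) — NOT p7 is true.
  3. (NOT p2 OR p3) — NOT p2 is true.
  4. (NOT p1 OR p5) — p5 is true.
  5. (p4 OR p1 OR NOT p7) — p1 is true.
  6. (p6 OR p7) — p6 is true.
  7. (NOT p3 OR p7) — NOT p3 is true.
  8. (NOT p6 OR NOT p3 OR p7) — NOT p3 is true.
  9. (p5 OR p1) — p1 is true.
  10. (NOT p3 OR NOT p4) — NOT p4 is true.
  11. (NOT p4 OR NOT p5 OR NOT p1) — NOT p4 is true.
  12. (p5 OR NOT p7 OR p2) — NOT p7 is true.
  13. (p2 OR NOT p4) — NOT p4 is true.
  14. (p5 OR p6 OR NOT p7) — NOT p7 is true.
  15. (p8 OR NOT p4 OR p3) — p8 is true.
  16. (NOT p8 OR NOT p7) — NOT p7 is true.
  17. (NOT p4 OR p7 OR p6) — NOT p4 is true.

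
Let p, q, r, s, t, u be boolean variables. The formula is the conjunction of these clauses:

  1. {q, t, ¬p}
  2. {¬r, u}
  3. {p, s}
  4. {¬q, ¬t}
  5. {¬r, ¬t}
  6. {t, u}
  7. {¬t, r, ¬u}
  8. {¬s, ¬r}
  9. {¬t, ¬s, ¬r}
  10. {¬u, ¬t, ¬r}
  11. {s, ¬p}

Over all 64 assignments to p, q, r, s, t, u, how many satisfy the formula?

5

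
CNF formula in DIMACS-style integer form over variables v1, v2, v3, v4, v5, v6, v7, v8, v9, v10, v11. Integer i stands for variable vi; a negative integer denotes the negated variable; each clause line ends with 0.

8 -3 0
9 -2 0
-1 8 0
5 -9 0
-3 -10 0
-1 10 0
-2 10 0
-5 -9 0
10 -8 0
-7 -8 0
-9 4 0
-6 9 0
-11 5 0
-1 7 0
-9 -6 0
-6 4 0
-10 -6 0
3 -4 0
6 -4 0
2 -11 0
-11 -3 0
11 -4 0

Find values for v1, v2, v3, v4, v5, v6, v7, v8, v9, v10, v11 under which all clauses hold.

v1 occurs only negated in the remaining clauses — set v1 = False.
Branch on v2: take v2 = False.
  then v11 is forced to False.
  then v4 is forced to False.
  then v9 is forced to False.
  then v6 is forced to False.
Try v3 = False.
Branch on v7: take v7 = False.
The remaining clauses are satisfied by v5 = True, v8 = True, v10 = True.

v1=False, v2=False, v3=False, v4=False, v5=True, v6=False, v7=False, v8=True, v9=False, v10=True, v11=False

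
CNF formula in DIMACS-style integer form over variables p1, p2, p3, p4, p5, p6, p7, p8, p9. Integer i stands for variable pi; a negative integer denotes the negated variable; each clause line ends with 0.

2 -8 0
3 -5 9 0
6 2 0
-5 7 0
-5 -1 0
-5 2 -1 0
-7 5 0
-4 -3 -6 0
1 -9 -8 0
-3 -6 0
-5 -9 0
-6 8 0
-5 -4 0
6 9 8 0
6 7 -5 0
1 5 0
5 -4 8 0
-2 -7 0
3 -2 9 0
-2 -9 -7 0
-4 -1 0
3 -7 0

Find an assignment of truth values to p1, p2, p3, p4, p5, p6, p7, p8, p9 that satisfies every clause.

p1 = True, p2 = True, p3 = False, p4 = False, p5 = False, p6 = False, p7 = False, p8 = False, p9 = True

p4 occurs only negated in the remaining clauses — set p4 = False.
Branch on p1: take p1 = True.
  then p5 is forced to False.
  then p7 is forced to False.
The remaining clauses are satisfied by p2 = True, p3 = False, p6 = False, p8 = False, p9 = True.
Check each clause:
  1. (p2 OR NOT p8) — NOT p8 is true.
  2. (p9 OR NOT p5 OR p3) — p9 is true.
  3. (p6 OR p2) — p2 is true.
  4. (NOT p5 OR p7) — NOT p5 is true.
  5. (NOT p1 OR NOT p5) — NOT p5 is true.
  6. (NOT p5 OR p2 OR NOT p1) — p2 is true.
  7. (NOT p7 OR p5) — NOT p7 is true.
  8. (NOT p6 OR NOT p4 OR NOT p3) — NOT p6 is true.
  9. (NOT p8 OR p1 OR NOT p9) — NOT p8 is true.
  10. (NOT p3 OR NOT p6) — NOT p6 is true.
  11. (NOT p9 OR NOT p5) — NOT p5 is true.
  12. (p8 OR NOT p6) — NOT p6 is true.
  13. (NOT p5 OR NOT p4) — NOT p5 is true.
  14. (p8 OR p9 OR p6) — p9 is true.
  15. (p7 OR p6 OR NOT p5) — NOT p5 is true.
  16. (p1 OR p5) — p1 is true.
  17. (p5 OR NOT p4 OR p8) — NOT p4 is true.
  18. (NOT p2 OR NOT p7) — NOT p7 is true.
  19. (p3 OR NOT p2 OR p9) — p9 is true.
  20. (NOT p7 OR NOT p9 OR NOT p2) — NOT p7 is true.
  21. (NOT p4 OR NOT p1) — NOT p4 is true.
  22. (p3 OR NOT p7) — NOT p7 is true.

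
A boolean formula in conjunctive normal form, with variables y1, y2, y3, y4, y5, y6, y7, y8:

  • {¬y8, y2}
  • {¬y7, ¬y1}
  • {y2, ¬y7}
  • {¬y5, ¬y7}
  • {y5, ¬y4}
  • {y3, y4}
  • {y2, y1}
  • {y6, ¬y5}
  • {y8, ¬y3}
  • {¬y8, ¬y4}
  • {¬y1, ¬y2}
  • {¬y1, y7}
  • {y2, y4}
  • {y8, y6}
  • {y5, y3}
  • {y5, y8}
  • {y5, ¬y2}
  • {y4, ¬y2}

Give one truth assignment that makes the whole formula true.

y1=F, y2=T, y3=F, y4=T, y5=T, y6=T, y7=F, y8=F

Check each clause:
  1. {¬y8, y2} — ¬y8 is true.
  2. {¬y1, ¬y7} — ¬y7 is true.
  3. {¬y7, y2} — ¬y7 is true.
  4. {¬y5, ¬y7} — ¬y7 is true.
  5. {¬y4, y5} — y5 is true.
  6. {y3, y4} — y4 is true.
  7. {y1, y2} — y2 is true.
  8. {¬y5, y6} — y6 is true.
  9. {¬y3, y8} — ¬y3 is true.
  10. {¬y8, ¬y4} — ¬y8 is true.
  11. {¬y1, ¬y2} — ¬y1 is true.
  12. {¬y1, y7} — ¬y1 is true.
  13. {y4, y2} — y2 is true.
  14. {y8, y6} — y6 is true.
  15. {y5, y3} — y5 is true.
  16. {y8, y5} — y5 is true.
  17. {y5, ¬y2} — y5 is true.
  18. {y4, ¬y2} — y4 is true.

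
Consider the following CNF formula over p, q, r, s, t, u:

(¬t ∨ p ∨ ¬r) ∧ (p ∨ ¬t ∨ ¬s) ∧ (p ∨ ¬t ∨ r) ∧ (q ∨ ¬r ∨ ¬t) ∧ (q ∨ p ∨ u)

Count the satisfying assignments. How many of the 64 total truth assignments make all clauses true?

Case analysis on p and t:
  p=1, t=1: s, u free; 3 ways for (q,r) × 2^2 = 12.
  p=1, t=0: q, r, s, u free → 2^4 = 16.
  p=0, t=1: a clause becomes empty — 0.
  p=0, t=0: r, s free; 3 ways for (q,u) × 2^2 = 12.
Total: 12 + 16 + 0 + 12 = 40.

40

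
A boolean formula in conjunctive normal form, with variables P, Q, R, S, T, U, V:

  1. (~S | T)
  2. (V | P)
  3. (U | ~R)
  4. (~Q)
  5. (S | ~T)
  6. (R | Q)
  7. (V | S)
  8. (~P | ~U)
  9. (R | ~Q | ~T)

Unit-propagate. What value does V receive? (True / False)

True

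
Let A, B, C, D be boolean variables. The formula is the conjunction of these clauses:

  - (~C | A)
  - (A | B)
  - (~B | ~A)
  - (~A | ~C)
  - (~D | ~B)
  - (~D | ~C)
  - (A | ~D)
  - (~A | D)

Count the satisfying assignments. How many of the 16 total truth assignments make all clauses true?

2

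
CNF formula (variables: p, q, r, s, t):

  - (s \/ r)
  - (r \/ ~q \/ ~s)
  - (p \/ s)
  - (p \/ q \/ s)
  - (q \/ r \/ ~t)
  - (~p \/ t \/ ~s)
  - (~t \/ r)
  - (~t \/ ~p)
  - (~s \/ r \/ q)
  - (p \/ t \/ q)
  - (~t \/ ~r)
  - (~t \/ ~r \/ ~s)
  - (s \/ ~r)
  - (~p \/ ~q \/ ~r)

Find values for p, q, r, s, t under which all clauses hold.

Branch on p: take p = False.
  then s is forced to True.
Set q = True and propagate.
  then r is forced to True.
  then t is forced to False.

p = False, q = True, r = True, s = True, t = False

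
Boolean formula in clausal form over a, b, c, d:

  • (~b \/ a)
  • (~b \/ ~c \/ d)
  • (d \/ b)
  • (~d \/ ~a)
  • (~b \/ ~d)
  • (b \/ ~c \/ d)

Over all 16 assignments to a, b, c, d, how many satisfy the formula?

The models are:
  a=0 b=0 c=0 d=1
  a=0 b=0 c=1 d=1
  a=1 b=1 c=0 d=0
Count: 3.

3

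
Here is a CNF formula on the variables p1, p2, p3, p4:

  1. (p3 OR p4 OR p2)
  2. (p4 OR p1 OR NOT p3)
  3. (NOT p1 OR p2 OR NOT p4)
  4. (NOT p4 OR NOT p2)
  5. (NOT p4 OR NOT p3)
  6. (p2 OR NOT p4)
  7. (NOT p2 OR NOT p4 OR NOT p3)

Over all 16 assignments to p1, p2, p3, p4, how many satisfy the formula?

4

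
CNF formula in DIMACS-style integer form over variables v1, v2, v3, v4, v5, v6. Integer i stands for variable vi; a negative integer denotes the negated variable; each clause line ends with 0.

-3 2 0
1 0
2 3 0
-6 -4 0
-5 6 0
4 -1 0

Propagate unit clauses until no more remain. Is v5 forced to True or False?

False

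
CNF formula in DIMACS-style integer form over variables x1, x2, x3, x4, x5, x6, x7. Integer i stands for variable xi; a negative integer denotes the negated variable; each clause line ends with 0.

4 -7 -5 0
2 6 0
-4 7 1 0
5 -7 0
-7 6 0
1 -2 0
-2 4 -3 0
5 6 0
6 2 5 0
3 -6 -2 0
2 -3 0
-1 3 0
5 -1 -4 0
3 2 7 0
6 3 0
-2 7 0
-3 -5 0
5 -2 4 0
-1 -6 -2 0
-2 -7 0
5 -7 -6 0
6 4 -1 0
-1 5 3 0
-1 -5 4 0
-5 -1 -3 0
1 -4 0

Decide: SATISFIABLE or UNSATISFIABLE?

x2 = True:
  propagation gives x1=True, x3=True, x4=True, x5=True; an empty clause results — contradiction.
x2 = False:
  propagation gives x6=True, x3=False, x1=False, x7=True; an empty clause results — contradiction.
Every branch closes, so no satisfying assignment exists.

UNSATISFIABLE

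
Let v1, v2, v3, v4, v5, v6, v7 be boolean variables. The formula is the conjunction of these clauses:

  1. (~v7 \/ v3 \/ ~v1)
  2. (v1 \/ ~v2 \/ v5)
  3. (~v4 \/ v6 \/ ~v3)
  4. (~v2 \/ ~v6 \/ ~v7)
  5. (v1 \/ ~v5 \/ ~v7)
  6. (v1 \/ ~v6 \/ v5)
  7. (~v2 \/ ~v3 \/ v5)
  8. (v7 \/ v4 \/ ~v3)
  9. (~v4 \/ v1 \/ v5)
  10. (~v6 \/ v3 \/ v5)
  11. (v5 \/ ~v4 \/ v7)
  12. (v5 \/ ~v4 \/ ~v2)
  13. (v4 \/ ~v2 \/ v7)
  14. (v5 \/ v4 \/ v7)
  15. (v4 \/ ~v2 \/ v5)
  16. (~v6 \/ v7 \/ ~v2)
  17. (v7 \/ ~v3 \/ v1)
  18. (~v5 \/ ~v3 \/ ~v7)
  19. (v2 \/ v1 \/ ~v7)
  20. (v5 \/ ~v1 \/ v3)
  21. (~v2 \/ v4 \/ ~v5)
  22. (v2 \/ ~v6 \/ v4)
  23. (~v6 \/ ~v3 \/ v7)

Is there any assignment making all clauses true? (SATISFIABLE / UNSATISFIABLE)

Set v1 = True and propagate.
The remaining clauses are satisfied by v2 = False, v3 = False, v4 = False, v5 = True, v6 = False, v7 = False.
So v1=T, v2=F, v3=F, v4=F, v5=T, v6=F, v7=F is a satisfying assignment.

SATISFIABLE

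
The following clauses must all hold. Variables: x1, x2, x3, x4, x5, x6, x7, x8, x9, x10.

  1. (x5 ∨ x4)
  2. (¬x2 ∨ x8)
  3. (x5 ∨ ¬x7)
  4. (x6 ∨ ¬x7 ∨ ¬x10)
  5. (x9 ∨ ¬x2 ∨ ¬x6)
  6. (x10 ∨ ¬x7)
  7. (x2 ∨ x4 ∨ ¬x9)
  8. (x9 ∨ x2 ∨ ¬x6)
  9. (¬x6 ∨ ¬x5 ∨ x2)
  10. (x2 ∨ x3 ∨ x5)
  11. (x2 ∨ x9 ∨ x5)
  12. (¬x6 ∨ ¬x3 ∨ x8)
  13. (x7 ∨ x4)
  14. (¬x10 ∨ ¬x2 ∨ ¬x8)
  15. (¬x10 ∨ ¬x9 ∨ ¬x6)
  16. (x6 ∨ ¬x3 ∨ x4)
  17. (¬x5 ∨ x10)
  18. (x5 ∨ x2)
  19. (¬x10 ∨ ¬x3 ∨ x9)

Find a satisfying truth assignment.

x1=T, x2=F, x3=F, x4=T, x5=T, x6=F, x7=F, x8=F, x9=F, x10=T

Check each clause:
  1. (x5 ∨ x4) — x4 is true.
  2. (x8 ∨ ¬x2) — ¬x2 is true.
  3. (x5 ∨ ¬x7) — ¬x7 is true.
  4. (¬x10 ∨ x6 ∨ ¬x7) — ¬x7 is true.
  5. (¬x6 ∨ ¬x2 ∨ x9) — ¬x6 is true.
  6. (x10 ∨ ¬x7) — ¬x7 is true.
  7. (x2 ∨ ¬x9 ∨ x4) — x4 is true.
  8. (x9 ∨ x2 ∨ ¬x6) — ¬x6 is true.
  9. (x2 ∨ ¬x5 ∨ ¬x6) — ¬x6 is true.
  10. (x3 ∨ x5 ∨ x2) — x5 is true.
  11. (x9 ∨ x5 ∨ x2) — x5 is true.
  12. (¬x6 ∨ ¬x3 ∨ x8) — ¬x6 is true.
  13. (x4 ∨ x7) — x4 is true.
  14. (¬x8 ∨ ¬x2 ∨ ¬x10) — ¬x8 is true.
  15. (¬x9 ∨ ¬x10 ∨ ¬x6) — ¬x6 is true.
  16. (x4 ∨ ¬x3 ∨ x6) — x4 is true.
  17. (¬x5 ∨ x10) — x10 is true.
  18. (x5 ∨ x2) — x5 is true.
  19. (¬x3 ∨ x9 ∨ ¬x10) — ¬x3 is true.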